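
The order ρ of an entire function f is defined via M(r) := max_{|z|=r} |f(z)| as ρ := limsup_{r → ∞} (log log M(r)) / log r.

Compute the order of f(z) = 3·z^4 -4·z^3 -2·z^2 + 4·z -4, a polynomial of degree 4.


|f(z)| ≤ Σ|c_k|·r^k = O(r^4) as r → ∞. Polynomial growth is O(e^{r^ε}) for every ε > 0 (since r^4/e^{r^ε} → 0), so ρ ≤ ε for all ε > 0, i.e. ρ = 0. Every nonconstant polynomial has order 0.
Therefore ρ = 0.

Order ρ = 0.


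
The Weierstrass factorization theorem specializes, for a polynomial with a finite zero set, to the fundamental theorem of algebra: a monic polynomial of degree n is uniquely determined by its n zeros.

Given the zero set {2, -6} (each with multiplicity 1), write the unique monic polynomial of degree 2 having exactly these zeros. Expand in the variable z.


The polynomial is p(z) = ∏_{α ∈ S} (z − α), where S = {2, -6}.
Expanding the product yields: p(z) = z^2 + 4·z -12.
The resulting polynomial has degree 2 and real coefficients as required.

p(z) = z^2 + 4·z -12.


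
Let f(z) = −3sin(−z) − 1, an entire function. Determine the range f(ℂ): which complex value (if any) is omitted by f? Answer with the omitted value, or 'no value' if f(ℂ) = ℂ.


Little Picard bounds the complement of f(ℂ) to at most one point.
sin is entire and surjective onto ℂ: for every w ∈ ℂ, sin(ζ) = w has a solution ζ ∈ ℂ (e.g., via the complex inverse arcsin). With ζ = −z this gives z = ζ/(-1). Then -3·sin(−z) takes every value in -3·ℂ = ℂ, and adding -1 is a bijection of ℂ. So f is surjective and omits no value. (Note: only on the real line is sin bounded by [−1, 1].)

Omitted value: no value.


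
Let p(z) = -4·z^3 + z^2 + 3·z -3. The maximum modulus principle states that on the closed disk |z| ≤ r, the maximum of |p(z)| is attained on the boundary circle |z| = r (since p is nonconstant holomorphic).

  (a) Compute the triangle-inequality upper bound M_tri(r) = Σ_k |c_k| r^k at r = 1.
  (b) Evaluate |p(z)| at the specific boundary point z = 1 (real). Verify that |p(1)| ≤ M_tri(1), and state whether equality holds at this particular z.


Coefficients: c_0 = -3, c_1 = 3, c_2 = 1, c_3 = -4. Radius r = 1.
Part (a). Triangle bound: M_tri(r) = Σ_k |c_k| r^k
  = |-3|·1^0 + |3|·1^1 + |1|·1^2 + |-4|·1^3
  = 3 + 3 + 1 + 4 = 11.
This bounds M(r) := max_{|z|=r} |p(z)| from above; equality holds iff all terms c_k z^k can be made to align in phase at a single z on |z|=r.
Part (b). At z = 1 (real, on the circle |z| = r):
  p(1) = (-3)·1^0 + (3)·1^1 + (1)·1^2 + (-4)·1^3 = -3.
  |p(1)| = 3.
Check: |p(1)| = 3 ≤ 11 = M_tri(1). ✓ Equality does not hold at z = 1 (the coefficients have mixed signs, so the terms do not all align in phase there).

M_tri(1) = 11; |p(1)| = 3; equality at z=1: no.


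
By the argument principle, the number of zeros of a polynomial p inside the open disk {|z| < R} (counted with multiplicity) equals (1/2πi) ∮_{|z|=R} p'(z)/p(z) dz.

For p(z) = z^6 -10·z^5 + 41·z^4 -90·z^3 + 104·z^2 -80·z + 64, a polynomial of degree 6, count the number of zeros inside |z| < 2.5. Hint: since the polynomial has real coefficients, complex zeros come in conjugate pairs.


The zeros of p are: (0 + 1i), (0 - 1i), 2, (2 + 2i), (2 - 2i), 4.
Their magnitudes are: 1, 1, 2, 2.828, 2.828, 4.
Zeros with |z| < R = 2.5: (0 + 1i), (0 - 1i), 2.
Count = 3.
By the argument principle, (1/2πi) ∮_{|z|=R} p'(z)/p(z) dz equals exactly this count.

Number of zeros inside |z| < 2.5: 3.


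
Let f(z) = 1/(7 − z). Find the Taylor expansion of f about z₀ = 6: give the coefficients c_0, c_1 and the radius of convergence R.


Let w = z − z₀, so z = z₀ + w.
Then 7 − z = 7 − (z₀ + w) = (7 − z₀) − w = 1 − w.
f(z) = 1/(1 − w) = (1/(1)) · 1/(1 − w/(1)) = Σ_{n≥0} w^n / (1)^(n+1).
So c_n = 1/(1)^(n+1):
  c_0 = 1/(1)^1 = 1.
  c_1 = 1/(1)^2 = 1.
The series is valid for |w/d| < 1, i.e. |z − z₀| < |d|.
Radius of convergence: R = |7 − z₀| = |1| = 1 (distance from z₀ to the singularity z = 7).

c_0 = 1, c_1 = 1; R = 1.


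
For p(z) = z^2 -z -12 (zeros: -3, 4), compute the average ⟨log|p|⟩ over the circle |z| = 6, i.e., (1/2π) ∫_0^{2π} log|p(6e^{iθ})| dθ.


Zeros: -3, 4; r = 6.
Inside |z| < r: -3, 4. Outside (|z| ≥ r): ∅.
p(0) = -12, so log|p(0)| = log(12) = 2.4849.
Apply Jensen: I(r) = log|p(0)| + Σ_k log(r/|z_k|), summed over zeros inside |z| < r.
  log(r/|z_k|) for z_k = -3: log(6/3) = 0.6931
  log(r/|z_k|) for z_k = 4: log(6/4) = 0.4055
Sum over inside zeros: 1.0986.
I(r) = log|p(0)| + (inside sum) = 2.4849 + 1.0986 = 3.5835.
Closed form (all zeros inside, monic): I(r) = n·log(r) = 2·log(6) = 3.5835. ✓

I(r) ≈ 3.5835.


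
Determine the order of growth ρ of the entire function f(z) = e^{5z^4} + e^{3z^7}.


Each summand is entire of order 4 and 7 respectively (as in the single-exponential case). The order of a sum is at most the max of the orders, so ρ ≤ 7. For the lower bound: on |z|=r choose arg z so that 3z^7 is real positive; then |e^{3z^7}| = e^{3r^7} while |e^{5z^4}| ≤ e^{5r^4} = o(e^{3r^7}). So |f| ≥ e^{3r^7}(1 − o(1)) and ρ ≥ 7. Hence ρ = max(4, 7) = 7.
Therefore ρ = 7.

Order ρ = 7.


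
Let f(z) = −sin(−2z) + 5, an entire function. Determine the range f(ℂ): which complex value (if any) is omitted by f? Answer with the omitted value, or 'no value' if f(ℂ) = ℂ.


Little Picard bounds the complement of f(ℂ) to at most one point.
sin is entire and surjective onto ℂ: for every w ∈ ℂ, sin(ζ) = w has a solution ζ ∈ ℂ (e.g., via the complex inverse arcsin). With ζ = −2z this gives z = ζ/(-2). Then -1·sin(−2z) takes every value in -1·ℂ = ℂ, and adding 5 is a bijection of ℂ. So f is surjective and omits no value. (Note: only on the real line is sin bounded by [−1, 1].)

Omitted value: no value.


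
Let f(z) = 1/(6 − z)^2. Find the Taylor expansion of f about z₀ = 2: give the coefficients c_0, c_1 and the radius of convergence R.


Let w = z − z₀, so z = z₀ + w.
Then 6 − z = 6 − (z₀ + w) = (6 − z₀) − w = 4 − w.
f(z) = 1/(4 − w)^2 = (1/(4)^2) · (1 − w/(4))^{−2}.
By the binomial series (1−u)^{−2} = Σ_{n≥0} C(n+1, 1) u^n for |u|<1, with u = w/(4):
  c_n = C(n+1, 1) / (4)^(n+2).
  c_0 = 1/(4)^2 = 1/16.
  c_1 = 2/(4)^3 = 1/32.
The series is valid for |w/d| < 1, i.e. |z − z₀| < |d|.
Radius of convergence: R = |6 − z₀| = |4| = 4 (distance from z₀ to the singularity z = 6).

c_0 = 1/16, c_1 = 1/32; R = 4.


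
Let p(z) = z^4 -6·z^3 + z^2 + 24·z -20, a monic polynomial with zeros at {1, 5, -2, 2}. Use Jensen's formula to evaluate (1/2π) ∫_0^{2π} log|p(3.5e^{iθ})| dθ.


Zeros: -2, 1, 2, 5; r = 3.5.
Inside |z| < r: -2, 1, 2. Outside (|z| ≥ r): 5.
p(0) = -20, so log|p(0)| = log(20) = 2.9957.
Apply Jensen: I(r) = log|p(0)| + Σ_k log(r/|z_k|), summed over zeros inside |z| < r.
  log(r/|z_k|) for z_k = 1: log(3.5/1) = 1.2528
  log(r/|z_k|) for z_k = -2: log(3.5/2) = 0.5596
  log(r/|z_k|) for z_k = 2: log(3.5/2) = 0.5596
  Outside zeros (5) contribute nothing to the Jensen sum.
Sum over inside zeros: 2.3720.
I(r) = log|p(0)| + (inside sum) = 2.9957 + 2.3720 = 5.3677.
Note: since some zeros are outside |z| ≤ r, the simplified n·log(r) form does NOT apply — only the inside zeros contribute.

I(r) ≈ 5.3677.


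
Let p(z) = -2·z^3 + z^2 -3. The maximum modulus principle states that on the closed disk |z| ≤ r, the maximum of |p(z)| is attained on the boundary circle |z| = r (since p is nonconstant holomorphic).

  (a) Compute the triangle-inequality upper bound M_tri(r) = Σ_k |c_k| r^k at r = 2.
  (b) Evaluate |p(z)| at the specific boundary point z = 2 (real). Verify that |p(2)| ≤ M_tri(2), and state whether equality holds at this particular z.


Coefficients: c_0 = -3, c_1 = 0, c_2 = 1, c_3 = -2. Radius r = 2.
Part (a). Triangle bound: M_tri(r) = Σ_k |c_k| r^k
  = |-3|·2^0 + |0|·2^1 + |1|·2^2 + |-2|·2^3
  = 3 + 0 + 4 + 16 = 23.
This bounds M(r) := max_{|z|=r} |p(z)| from above; equality holds iff all terms c_k z^k can be made to align in phase at a single z on |z|=r.
Part (b). At z = 2 (real, on the circle |z| = r):
  p(2) = (-3)·2^0 + (0)·2^1 + (1)·2^2 + (-2)·2^3 = -15.
  |p(2)| = 15.
Check: |p(2)| = 15 ≤ 23 = M_tri(2). ✓ Equality does not hold at z = 2 (the coefficients have mixed signs, so the terms do not all align in phase there).

M_tri(2) = 23; |p(2)| = 15; equality at z=2: no.


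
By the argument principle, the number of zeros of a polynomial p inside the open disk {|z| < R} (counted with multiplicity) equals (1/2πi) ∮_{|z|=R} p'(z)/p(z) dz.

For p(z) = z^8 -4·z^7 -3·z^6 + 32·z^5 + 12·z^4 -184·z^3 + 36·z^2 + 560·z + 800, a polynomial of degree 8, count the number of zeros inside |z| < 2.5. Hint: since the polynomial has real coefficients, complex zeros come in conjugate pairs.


The zeros of p are: (-2 + 1i), (-2 - 1i), (3 + 1i), (3 - 1i), (2 + 2i), (2 - 2i), (-1 + 1i), (-1 - 1i).
Their magnitudes are: 2.236, 2.236, 3.162, 3.162, 2.828, 2.828, 1.414, 1.414.
Zeros with |z| < R = 2.5: (-2 + 1i), (-2 - 1i), (-1 + 1i), (-1 - 1i).
Count = 4.
By the argument principle, (1/2πi) ∮_{|z|=R} p'(z)/p(z) dz equals exactly this count.

Number of zeros inside |z| < 2.5: 4.


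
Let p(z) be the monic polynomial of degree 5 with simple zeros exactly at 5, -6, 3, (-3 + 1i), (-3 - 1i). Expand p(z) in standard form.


The polynomial is p(z) = ∏_{α ∈ S} (z − α), where S = {5, -6, 3, (-3 + 1i), (-3 - 1i)}.
Expanding the product yields: p(z) = z^5 + 4·z^4 -35·z^3 -128·z^2 + 210·z + 900.
Note conjugate pairs combine to real quadratics: (z − (-3+1i))(z − (-3−1i)) = z² + 6z + 10.
The resulting polynomial has degree 5 and real coefficients as required.

p(z) = z^5 + 4·z^4 -35·z^3 -128·z^2 + 210·z + 900.


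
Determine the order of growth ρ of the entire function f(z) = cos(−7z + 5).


cos(w) is a linear combination of e^{iw} and e^{−iw} (or e^w, e^{−w} in the hyperbolic case), so |cos(w)| ≤ e^{|w|}. With w = −7z + 5, |w| ≤ 7|z| + 5 = 7r + 5 on |z| = r, giving M(r) ≤ e^{7r + 5}, so ρ ≤ 1. On a suitable ray (z = it for sin/cos; z = t for sinh/cosh, t real → ∞), |cos(−7z + 5)| grows like e^{7|t|}/2, so ρ ≥ 1. Hence ρ = 1.
Therefore ρ = 1.

Order ρ = 1.


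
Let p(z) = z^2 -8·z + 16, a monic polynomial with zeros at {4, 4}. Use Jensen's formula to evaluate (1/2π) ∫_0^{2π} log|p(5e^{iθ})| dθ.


Zeros: 4, 4; r = 5.
Inside |z| < r: 4, 4. Outside (|z| ≥ r): ∅.
p(0) = 16, so log|p(0)| = log(16) = 2.7726.
Apply Jensen: I(r) = log|p(0)| + Σ_k log(r/|z_k|), summed over zeros inside |z| < r.
  log(r/|z_k|) for z_k = 4: log(5/4) = 0.2231
  log(r/|z_k|) for z_k = 4: log(5/4) = 0.2231
Sum over inside zeros: 0.4463.
I(r) = log|p(0)| + (inside sum) = 2.7726 + 0.4463 = 3.2189.
Closed form (all zeros inside, monic): I(r) = n·log(r) = 2·log(5) = 3.2189. ✓

I(r) ≈ 3.2189.


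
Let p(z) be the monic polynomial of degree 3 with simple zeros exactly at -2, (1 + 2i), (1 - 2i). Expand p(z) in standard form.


The polynomial is p(z) = ∏_{α ∈ S} (z − α), where S = {-2, (1 + 2i), (1 - 2i)}.
Expanding the product yields: p(z) = z^3 + z + 10.
Note conjugate pairs combine to real quadratics: (z − (1+2i))(z − (1−2i)) = z² − 2z + 5.
The resulting polynomial has degree 3 and real coefficients as required.

p(z) = z^3 + z + 10.


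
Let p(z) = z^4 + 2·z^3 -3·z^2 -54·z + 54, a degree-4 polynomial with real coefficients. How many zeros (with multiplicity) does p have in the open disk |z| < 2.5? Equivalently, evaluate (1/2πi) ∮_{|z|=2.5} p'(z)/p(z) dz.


The zeros of p are: 3, (-3 + 3i), (-3 - 3i), 1.
Their magnitudes are: 3, 4.243, 4.243, 1.
Zeros with |z| < R = 2.5: 1.
Count = 1.
By the argument principle, (1/2πi) ∮_{|z|=R} p'(z)/p(z) dz equals exactly this count.

Number of zeros inside |z| < 2.5: 1.


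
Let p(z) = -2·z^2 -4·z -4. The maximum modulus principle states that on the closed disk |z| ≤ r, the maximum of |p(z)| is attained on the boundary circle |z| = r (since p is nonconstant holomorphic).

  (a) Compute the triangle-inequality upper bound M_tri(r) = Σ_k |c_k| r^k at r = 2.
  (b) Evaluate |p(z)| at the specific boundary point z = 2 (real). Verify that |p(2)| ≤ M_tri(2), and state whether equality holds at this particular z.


Coefficients: c_0 = -4, c_1 = -4, c_2 = -2. Radius r = 2.
Part (a). Triangle bound: M_tri(r) = Σ_k |c_k| r^k
  = |-4|·2^0 + |-4|·2^1 + |-2|·2^2
  = 4 + 8 + 8 = 20.
This bounds M(r) := max_{|z|=r} |p(z)| from above; equality holds iff all terms c_k z^k can be made to align in phase at a single z on |z|=r.
Part (b). At z = 2 (real, on the circle |z| = r):
  p(2) = (-4)·2^0 + (-4)·2^1 + (-2)·2^2 = -20.
  |p(2)| = 20.
Since all nonzero coefficients share the same sign, |p(2)| = 20 = M_tri(2); the triangle bound is attained at z = 2, so in fact M(r) = 20.

M_tri(2) = 20; |p(2)| = 20; equality at z=2: yes.


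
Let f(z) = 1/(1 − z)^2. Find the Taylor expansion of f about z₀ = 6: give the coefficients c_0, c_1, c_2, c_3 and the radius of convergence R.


Let w = z − z₀, so z = z₀ + w.
Then 1 − z = 1 − (z₀ + w) = (1 − z₀) − w = -5 − w.
f(z) = 1/(-5 − w)^2 = (1/(-5)^2) · (1 − w/(-5))^{−2}.
By the binomial series (1−u)^{−2} = Σ_{n≥0} C(n+1, 1) u^n for |u|<1, with u = w/(-5):
  c_n = C(n+1, 1) / (-5)^(n+2).
  c_0 = 1/(-5)^2 = 1/25.
  c_1 = 2/(-5)^3 = -2/125.
  c_2 = 3/(-5)^4 = 3/625.
  c_3 = 4/(-5)^5 = -4/3125.
The series is valid for |w/d| < 1, i.e. |z − z₀| < |d|.
Radius of convergence: R = |1 − z₀| = |-5| = 5 (distance from z₀ to the singularity z = 1).

c_0 = 1/25, c_1 = -2/125, c_2 = 3/625, c_3 = -4/3125; R = 5.


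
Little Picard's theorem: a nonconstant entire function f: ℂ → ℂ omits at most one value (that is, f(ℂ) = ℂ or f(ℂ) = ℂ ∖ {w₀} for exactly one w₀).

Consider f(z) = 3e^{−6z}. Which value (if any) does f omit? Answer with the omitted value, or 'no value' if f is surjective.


Little Picard bounds the complement of f(ℂ) to at most one point.
e^{−6z} is never zero on ℂ, so 3·e^{−6z} takes every value in ℂ ∖ {0}. Adding 0 shifts the range to ℂ ∖ {0}. Thus f omits exactly the value 0.

Omitted value: 0.


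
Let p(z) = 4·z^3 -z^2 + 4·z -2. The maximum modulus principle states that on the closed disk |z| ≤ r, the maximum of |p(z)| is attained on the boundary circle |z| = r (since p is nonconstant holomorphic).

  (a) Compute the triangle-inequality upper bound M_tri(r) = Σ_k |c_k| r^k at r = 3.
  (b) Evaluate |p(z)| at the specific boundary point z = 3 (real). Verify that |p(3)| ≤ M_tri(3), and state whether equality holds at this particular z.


Coefficients: c_0 = -2, c_1 = 4, c_2 = -1, c_3 = 4. Radius r = 3.
Part (a). Triangle bound: M_tri(r) = Σ_k |c_k| r^k
  = |-2|·3^0 + |4|·3^1 + |-1|·3^2 + |4|·3^3
  = 2 + 12 + 9 + 108 = 131.
This bounds M(r) := max_{|z|=r} |p(z)| from above; equality holds iff all terms c_k z^k can be made to align in phase at a single z on |z|=r.
Part (b). At z = 3 (real, on the circle |z| = r):
  p(3) = (-2)·3^0 + (4)·3^1 + (-1)·3^2 + (4)·3^3 = 109.
  |p(3)| = 109.
Check: |p(3)| = 109 ≤ 131 = M_tri(3). ✓ Equality does not hold at z = 3 (the coefficients have mixed signs, so the terms do not all align in phase there).

M_tri(3) = 131; |p(3)| = 109; equality at z=3: no.


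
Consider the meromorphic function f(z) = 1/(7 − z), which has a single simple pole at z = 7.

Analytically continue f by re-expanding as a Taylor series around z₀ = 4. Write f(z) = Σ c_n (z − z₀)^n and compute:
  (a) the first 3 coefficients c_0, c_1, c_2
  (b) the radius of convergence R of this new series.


Let w = z − z₀, so z = z₀ + w.
Then 7 − z = 7 − (z₀ + w) = (7 − z₀) − w = 3 − w.
f(z) = 1/(3 − w) = (1/(3)) · 1/(1 − w/(3)) = Σ_{n≥0} w^n / (3)^(n+1).
So c_n = 1/(3)^(n+1):
  c_0 = 1/(3)^1 = 1/3.
  c_1 = 1/(3)^2 = 1/9.
  c_2 = 1/(3)^3 = 1/27.
The series is valid for |w/d| < 1, i.e. |z − z₀| < |d|.
Radius of convergence: R = |7 − z₀| = |3| = 3 (distance from z₀ to the singularity z = 7).

c_0 = 1/3, c_1 = 1/9, c_2 = 1/27; R = 3.


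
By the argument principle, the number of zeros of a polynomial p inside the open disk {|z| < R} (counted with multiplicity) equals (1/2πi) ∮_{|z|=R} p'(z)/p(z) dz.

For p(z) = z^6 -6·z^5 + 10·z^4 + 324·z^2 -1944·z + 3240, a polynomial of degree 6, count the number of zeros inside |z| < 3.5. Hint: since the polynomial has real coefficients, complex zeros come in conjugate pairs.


The zeros of p are: (-3 + 3i), (-3 - 3i), (3 + 3i), (3 - 3i), (3 + 1i), (3 - 1i).
Their magnitudes are: 4.243, 4.243, 4.243, 4.243, 3.162, 3.162.
Zeros with |z| < R = 3.5: (3 + 1i), (3 - 1i).
Count = 2.
By the argument principle, (1/2πi) ∮_{|z|=R} p'(z)/p(z) dz equals exactly this count.

Number of zeros inside |z| < 3.5: 2.


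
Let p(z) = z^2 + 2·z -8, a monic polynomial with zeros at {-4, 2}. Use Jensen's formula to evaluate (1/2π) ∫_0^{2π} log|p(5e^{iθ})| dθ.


Zeros: -4, 2; r = 5.
Inside |z| < r: -4, 2. Outside (|z| ≥ r): ∅.
p(0) = -8, so log|p(0)| = log(8) = 2.0794.
Apply Jensen: I(r) = log|p(0)| + Σ_k log(r/|z_k|), summed over zeros inside |z| < r.
  log(r/|z_k|) for z_k = -4: log(5/4) = 0.2231
  log(r/|z_k|) for z_k = 2: log(5/2) = 0.9163
Sum over inside zeros: 1.1394.
I(r) = log|p(0)| + (inside sum) = 2.0794 + 1.1394 = 3.2189.
Closed form (all zeros inside, monic): I(r) = n·log(r) = 2·log(5) = 3.2189. ✓

I(r) ≈ 3.2189.


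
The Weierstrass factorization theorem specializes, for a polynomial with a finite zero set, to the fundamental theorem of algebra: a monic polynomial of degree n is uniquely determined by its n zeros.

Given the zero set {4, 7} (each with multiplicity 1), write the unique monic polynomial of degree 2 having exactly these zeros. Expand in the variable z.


The polynomial is p(z) = ∏_{α ∈ S} (z − α), where S = {4, 7}.
Expanding the product yields: p(z) = z^2 -11·z + 28.
The resulting polynomial has degree 2 and real coefficients as required.

p(z) = z^2 -11·z + 28.


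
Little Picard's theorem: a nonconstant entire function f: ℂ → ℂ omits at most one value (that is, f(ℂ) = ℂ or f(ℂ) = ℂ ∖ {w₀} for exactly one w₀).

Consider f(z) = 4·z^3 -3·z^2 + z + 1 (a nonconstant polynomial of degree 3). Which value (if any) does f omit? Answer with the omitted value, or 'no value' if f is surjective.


Little Picard bounds the complement of f(ℂ) to at most one point.
For every w ∈ ℂ, the equation p(z) − w = 0 is a nonconstant polynomial in z and hence has at least one root by the fundamental theorem of algebra. So p is surjective onto ℂ, omitting no value.

Omitted value: no value.


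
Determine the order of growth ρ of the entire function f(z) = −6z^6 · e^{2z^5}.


M(r) = max_{|z|=r} |-6|·|z|^6·|e^{2z^5}| = 6·r^6 · e^{2r^5} (the factors attain their maxima compatibly on |z|=r). Then log M(r) = log 6 + 6·log r + 2r^5, dominated by the last term, so log log M(r) ~ 5·log r. The polynomial factor -6z^6 contributes only a log r term and does not affect the order. ρ = 5.
Therefore ρ = 5.

Order ρ = 5.


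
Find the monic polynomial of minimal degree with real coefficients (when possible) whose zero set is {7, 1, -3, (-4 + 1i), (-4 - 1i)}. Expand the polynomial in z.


The polynomial is p(z) = ∏_{α ∈ S} (z − α), where S = {7, 1, -3, (-4 + 1i), (-4 - 1i)}.
Expanding the product yields: p(z) = z^5 + 3·z^4 -40·z^3 -200·z^2 -121·z + 357.
Note conjugate pairs combine to real quadratics: (z − (-4+1i))(z − (-4−1i)) = z² + 8z + 17.
The resulting polynomial has degree 5 and real coefficients as required.

p(z) = z^5 + 3·z^4 -40·z^3 -200·z^2 -121·z + 357.


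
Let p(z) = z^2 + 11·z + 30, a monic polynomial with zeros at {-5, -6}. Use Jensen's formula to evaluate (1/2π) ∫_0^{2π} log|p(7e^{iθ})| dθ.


Zeros: -6, -5; r = 7.
Inside |z| < r: -6, -5. Outside (|z| ≥ r): ∅.
p(0) = 30, so log|p(0)| = log(30) = 3.4012.
Apply Jensen: I(r) = log|p(0)| + Σ_k log(r/|z_k|), summed over zeros inside |z| < r.
  log(r/|z_k|) for z_k = -5: log(7/5) = 0.3365
  log(r/|z_k|) for z_k = -6: log(7/6) = 0.1542
Sum over inside zeros: 0.4906.
I(r) = log|p(0)| + (inside sum) = 3.4012 + 0.4906 = 3.8918.
Closed form (all zeros inside, monic): I(r) = n·log(r) = 2·log(7) = 3.8918. ✓

I(r) ≈ 3.8918.


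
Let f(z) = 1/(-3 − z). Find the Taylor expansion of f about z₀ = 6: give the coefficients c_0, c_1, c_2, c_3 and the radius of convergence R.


Let w = z − z₀, so z = z₀ + w.
Then -3 − z = -3 − (z₀ + w) = (-3 − z₀) − w = -9 − w.
f(z) = 1/(-9 − w) = (1/(-9)) · 1/(1 − w/(-9)) = Σ_{n≥0} w^n / (-9)^(n+1).
So c_n = 1/(-9)^(n+1):
  c_0 = 1/(-9)^1 = -1/9.
  c_1 = 1/(-9)^2 = 1/81.
  c_2 = 1/(-9)^3 = -1/729.
  c_3 = 1/(-9)^4 = 1/6561.
The series is valid for |w/d| < 1, i.e. |z − z₀| < |d|.
Radius of convergence: R = |-3 − z₀| = |-9| = 9 (distance from z₀ to the singularity z = -3).

c_0 = -1/9, c_1 = 1/81, c_2 = -1/729, c_3 = 1/6561; R = 9.


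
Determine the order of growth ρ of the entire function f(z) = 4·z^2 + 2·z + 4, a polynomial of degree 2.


|f(z)| ≤ Σ|c_k|·r^k = O(r^2) as r → ∞. Polynomial growth is O(e^{r^ε}) for every ε > 0 (since r^2/e^{r^ε} → 0), so ρ ≤ ε for all ε > 0, i.e. ρ = 0. Every nonconstant polynomial has order 0.
Therefore ρ = 0.

Order ρ = 0.


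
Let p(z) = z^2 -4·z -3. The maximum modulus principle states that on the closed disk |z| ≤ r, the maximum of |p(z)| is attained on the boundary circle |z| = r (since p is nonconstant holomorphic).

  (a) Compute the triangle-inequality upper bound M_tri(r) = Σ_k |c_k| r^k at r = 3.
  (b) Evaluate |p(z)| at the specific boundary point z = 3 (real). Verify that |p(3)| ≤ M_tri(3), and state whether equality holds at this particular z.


Coefficients: c_0 = -3, c_1 = -4, c_2 = 1. Radius r = 3.
Part (a). Triangle bound: M_tri(r) = Σ_k |c_k| r^k
  = |-3|·3^0 + |-4|·3^1 + |1|·3^2
  = 3 + 12 + 9 = 24.
This bounds M(r) := max_{|z|=r} |p(z)| from above; equality holds iff all terms c_k z^k can be made to align in phase at a single z on |z|=r.
Part (b). At z = 3 (real, on the circle |z| = r):
  p(3) = (-3)·3^0 + (-4)·3^1 + (1)·3^2 = -6.
  |p(3)| = 6.
Check: |p(3)| = 6 ≤ 24 = M_tri(3). ✓ Equality does not hold at z = 3 (the coefficients have mixed signs, so the terms do not all align in phase there).

M_tri(3) = 24; |p(3)| = 6; equality at z=3: no.


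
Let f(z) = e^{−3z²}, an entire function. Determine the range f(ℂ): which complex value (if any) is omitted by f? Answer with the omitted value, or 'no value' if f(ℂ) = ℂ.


Little Picard bounds the complement of f(ℂ) to at most one point.
The exponent g(z) = −3z² is a nonconstant polynomial, hence surjective onto ℂ. So e^{g(z)} takes every value in {e^w : w ∈ ℂ} = ℂ ∖ {0}. Adding 0 shifts the range to ℂ ∖ {0}. f omits exactly 0.

Omitted value: 0.


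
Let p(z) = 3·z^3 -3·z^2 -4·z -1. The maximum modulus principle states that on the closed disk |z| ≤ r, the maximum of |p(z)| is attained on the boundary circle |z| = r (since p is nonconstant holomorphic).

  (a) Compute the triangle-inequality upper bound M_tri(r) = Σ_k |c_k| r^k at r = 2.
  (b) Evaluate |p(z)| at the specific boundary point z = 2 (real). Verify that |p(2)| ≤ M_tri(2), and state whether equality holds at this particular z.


Coefficients: c_0 = -1, c_1 = -4, c_2 = -3, c_3 = 3. Radius r = 2.
Part (a). Triangle bound: M_tri(r) = Σ_k |c_k| r^k
  = |-1|·2^0 + |-4|·2^1 + |-3|·2^2 + |3|·2^3
  = 1 + 8 + 12 + 24 = 45.
This bounds M(r) := max_{|z|=r} |p(z)| from above; equality holds iff all terms c_k z^k can be made to align in phase at a single z on |z|=r.
Part (b). At z = 2 (real, on the circle |z| = r):
  p(2) = (-1)·2^0 + (-4)·2^1 + (-3)·2^2 + (3)·2^3 = 3.
  |p(2)| = 3.
Check: |p(2)| = 3 ≤ 45 = M_tri(2). ✓ Equality does not hold at z = 2 (the coefficients have mixed signs, so the terms do not all align in phase there).

M_tri(2) = 45; |p(2)| = 3; equality at z=2: no.


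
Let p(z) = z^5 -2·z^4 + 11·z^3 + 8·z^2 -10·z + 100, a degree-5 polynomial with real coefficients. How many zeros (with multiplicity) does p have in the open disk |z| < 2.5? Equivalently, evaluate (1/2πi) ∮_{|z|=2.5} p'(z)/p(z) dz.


The zeros of p are: (1 + 2i), (1 - 2i), (1 + 3i), (1 - 3i), -2.
Their magnitudes are: 2.236, 2.236, 3.162, 3.162, 2.
Zeros with |z| < R = 2.5: (1 + 2i), (1 - 2i), -2.
Count = 3.
By the argument principle, (1/2πi) ∮_{|z|=R} p'(z)/p(z) dz equals exactly this count.

Number of zeros inside |z| < 2.5: 3.


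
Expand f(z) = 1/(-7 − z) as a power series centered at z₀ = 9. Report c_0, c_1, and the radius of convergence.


Let w = z − z₀, so z = z₀ + w.
Then -7 − z = -7 − (z₀ + w) = (-7 − z₀) − w = -16 − w.
f(z) = 1/(-16 − w) = (1/(-16)) · 1/(1 − w/(-16)) = Σ_{n≥0} w^n / (-16)^(n+1).
So c_n = 1/(-16)^(n+1):
  c_0 = 1/(-16)^1 = -1/16.
  c_1 = 1/(-16)^2 = 1/256.
The series is valid for |w/d| < 1, i.e. |z − z₀| < |d|.
Radius of convergence: R = |-7 − z₀| = |-16| = 16 (distance from z₀ to the singularity z = -7).

c_0 = -1/16, c_1 = 1/256; R = 16.


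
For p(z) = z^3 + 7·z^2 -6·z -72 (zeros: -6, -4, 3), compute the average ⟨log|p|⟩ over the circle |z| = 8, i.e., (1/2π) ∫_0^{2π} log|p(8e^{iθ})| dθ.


Zeros: -6, -4, 3; r = 8.
Inside |z| < r: -6, -4, 3. Outside (|z| ≥ r): ∅.
p(0) = -72, so log|p(0)| = log(72) = 4.2767.
Apply Jensen: I(r) = log|p(0)| + Σ_k log(r/|z_k|), summed over zeros inside |z| < r.
  log(r/|z_k|) for z_k = -6: log(8/6) = 0.2877
  log(r/|z_k|) for z_k = -4: log(8/4) = 0.6931
  log(r/|z_k|) for z_k = 3: log(8/3) = 0.9808
Sum over inside zeros: 1.9617.
I(r) = log|p(0)| + (inside sum) = 4.2767 + 1.9617 = 6.2383.
Closed form (all zeros inside, monic): I(r) = n·log(r) = 3·log(8) = 6.2383. ✓

I(r) ≈ 6.2383.


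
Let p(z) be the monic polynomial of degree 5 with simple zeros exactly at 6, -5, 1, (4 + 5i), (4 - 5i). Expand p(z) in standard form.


The polynomial is p(z) = ∏_{α ∈ S} (z − α), where S = {6, -5, 1, (4 + 5i), (4 - 5i)}.
Expanding the product yields: p(z) = z^5 -10·z^4 + 28·z^3 + 180·z^2 -1429·z + 1230.
Note conjugate pairs combine to real quadratics: (z − (4+5i))(z − (4−5i)) = z² − 8z + 41.
The resulting polynomial has degree 5 and real coefficients as required.

p(z) = z^5 -10·z^4 + 28·z^3 + 180·z^2 -1429·z + 1230.


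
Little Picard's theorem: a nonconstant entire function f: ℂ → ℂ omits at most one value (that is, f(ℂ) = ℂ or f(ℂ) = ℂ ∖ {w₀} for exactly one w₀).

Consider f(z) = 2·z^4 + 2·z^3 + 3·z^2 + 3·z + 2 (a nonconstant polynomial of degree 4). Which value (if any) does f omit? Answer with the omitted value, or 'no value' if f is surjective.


Little Picard bounds the complement of f(ℂ) to at most one point.
For every w ∈ ℂ, the equation p(z) − w = 0 is a nonconstant polynomial in z and hence has at least one root by the fundamental theorem of algebra. So p is surjective onto ℂ, omitting no value.

Omitted value: no value.


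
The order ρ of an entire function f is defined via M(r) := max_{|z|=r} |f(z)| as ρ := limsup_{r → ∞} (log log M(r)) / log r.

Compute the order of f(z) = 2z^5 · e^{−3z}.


M(r) = max_{|z|=r} |2|·|z|^5·|e^{−3z}| = 2·r^5 · e^{3r^1} (the factors attain their maxima compatibly on |z|=r). Then log M(r) = log 2 + 5·log r + 3r^1, dominated by the last term, so log log M(r) ~ 1·log r. The polynomial factor 2z^5 contributes only a log r term and does not affect the order. ρ = 1.
Therefore ρ = 1.

Order ρ = 1.


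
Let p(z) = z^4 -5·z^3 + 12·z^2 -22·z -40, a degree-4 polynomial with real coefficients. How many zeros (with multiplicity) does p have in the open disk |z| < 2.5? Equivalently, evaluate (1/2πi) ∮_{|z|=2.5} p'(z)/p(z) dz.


The zeros of p are: -1, 4, (1 + 3i), (1 - 3i).
Their magnitudes are: 1, 4, 3.162, 3.162.
Zeros with |z| < R = 2.5: -1.
Count = 1.
By the argument principle, (1/2πi) ∮_{|z|=R} p'(z)/p(z) dz equals exactly this count.

Number of zeros inside |z| < 2.5: 1.


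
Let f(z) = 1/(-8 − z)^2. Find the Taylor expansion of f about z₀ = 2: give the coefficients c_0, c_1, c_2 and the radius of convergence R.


Let w = z − z₀, so z = z₀ + w.
Then -8 − z = -8 − (z₀ + w) = (-8 − z₀) − w = -10 − w.
f(z) = 1/(-10 − w)^2 = (1/(-10)^2) · (1 − w/(-10))^{−2}.
By the binomial series (1−u)^{−2} = Σ_{n≥0} C(n+1, 1) u^n for |u|<1, with u = w/(-10):
  c_n = C(n+1, 1) / (-10)^(n+2).
  c_0 = 1/(-10)^2 = 1/100.
  c_1 = 2/(-10)^3 = -1/500.
  c_2 = 3/(-10)^4 = 3/10000.
The series is valid for |w/d| < 1, i.e. |z − z₀| < |d|.
Radius of convergence: R = |-8 − z₀| = |-10| = 10 (distance from z₀ to the singularity z = -8).

c_0 = 1/100, c_1 = -1/500, c_2 = 3/10000; R = 10.


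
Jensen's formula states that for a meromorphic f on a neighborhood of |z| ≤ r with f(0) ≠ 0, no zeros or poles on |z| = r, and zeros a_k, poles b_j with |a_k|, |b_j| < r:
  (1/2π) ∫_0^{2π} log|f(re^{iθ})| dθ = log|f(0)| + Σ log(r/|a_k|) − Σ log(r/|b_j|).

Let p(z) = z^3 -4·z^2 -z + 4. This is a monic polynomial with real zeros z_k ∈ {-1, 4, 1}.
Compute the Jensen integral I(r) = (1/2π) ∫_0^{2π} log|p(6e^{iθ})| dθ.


Zeros: -1, 1, 4; r = 6.
Inside |z| < r: -1, 1, 4. Outside (|z| ≥ r): ∅.
p(0) = 4, so log|p(0)| = log(4) = 1.3863.
Apply Jensen: I(r) = log|p(0)| + Σ_k log(r/|z_k|), summed over zeros inside |z| < r.
  log(r/|z_k|) for z_k = -1: log(6/1) = 1.7918
  log(r/|z_k|) for z_k = 4: log(6/4) = 0.4055
  log(r/|z_k|) for z_k = 1: log(6/1) = 1.7918
Sum over inside zeros: 3.9890.
I(r) = log|p(0)| + (inside sum) = 1.3863 + 3.9890 = 5.3753.
Closed form (all zeros inside, monic): I(r) = n·log(r) = 3·log(6) = 5.3753. ✓

I(r) ≈ 5.3753.


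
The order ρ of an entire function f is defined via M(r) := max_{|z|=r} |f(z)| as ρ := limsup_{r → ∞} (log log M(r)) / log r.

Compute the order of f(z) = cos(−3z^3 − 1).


Write cos(w) = (e^{iw} ± e^{−iw})/(2 or 2i), so |cos(w)| ≤ e^{|w|}. With w = −3z^3 − 1, |w| ≤ 3r^3 + 1 on |z|=r, giving M(r) ≤ e^{3r^3 + 1} and ρ ≤ 3. For the lower bound, choose z on |z|=r with -3z^3 purely imaginary of modulus 3r^3; then |cos(−3z^3 − 1)| grows like e^{3r^3}/2, so ρ ≥ 3. Hence ρ = 3.
Therefore ρ = 3.

Order ρ = 3.


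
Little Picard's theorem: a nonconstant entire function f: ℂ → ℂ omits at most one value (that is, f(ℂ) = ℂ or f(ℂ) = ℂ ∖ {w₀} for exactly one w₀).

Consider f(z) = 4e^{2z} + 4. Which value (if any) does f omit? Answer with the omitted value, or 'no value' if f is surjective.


Little Picard bounds the complement of f(ℂ) to at most one point.
e^{2z} is never zero on ℂ, so 4·e^{2z} takes every value in ℂ ∖ {0}. Adding 4 shifts the range to ℂ ∖ {4}. Thus f omits exactly the value 4.

Omitted value: 4.


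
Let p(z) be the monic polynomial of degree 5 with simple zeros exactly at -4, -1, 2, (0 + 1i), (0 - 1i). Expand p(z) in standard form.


The polynomial is p(z) = ∏_{α ∈ S} (z − α), where S = {-4, -1, 2, (0 + 1i), (0 - 1i)}.
Expanding the product yields: p(z) = z^5 + 3·z^4 -5·z^3 -5·z^2 -6·z -8.
Note conjugate pairs combine to real quadratics: (z − (0+1i))(z − (0−1i)) = z² + 1.
The resulting polynomial has degree 5 and real coefficients as required.

p(z) = z^5 + 3·z^4 -5·z^3 -5·z^2 -6·z -8.


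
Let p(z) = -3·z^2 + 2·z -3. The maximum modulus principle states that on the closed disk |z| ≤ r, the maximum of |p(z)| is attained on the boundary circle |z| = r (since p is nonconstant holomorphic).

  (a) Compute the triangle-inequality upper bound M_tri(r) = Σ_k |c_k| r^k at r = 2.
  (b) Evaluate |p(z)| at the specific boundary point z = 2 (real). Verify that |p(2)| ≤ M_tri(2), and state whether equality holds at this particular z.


Coefficients: c_0 = -3, c_1 = 2, c_2 = -3. Radius r = 2.
Part (a). Triangle bound: M_tri(r) = Σ_k |c_k| r^k
  = |-3|·2^0 + |2|·2^1 + |-3|·2^2
  = 3 + 4 + 12 = 19.
This bounds M(r) := max_{|z|=r} |p(z)| from above; equality holds iff all terms c_k z^k can be made to align in phase at a single z on |z|=r.
Part (b). At z = 2 (real, on the circle |z| = r):
  p(2) = (-3)·2^0 + (2)·2^1 + (-3)·2^2 = -11.
  |p(2)| = 11.
Check: |p(2)| = 11 ≤ 19 = M_tri(2). ✓ Equality does not hold at z = 2 (the coefficients have mixed signs, so the terms do not all align in phase there).

M_tri(2) = 19; |p(2)| = 11; equality at z=2: no.


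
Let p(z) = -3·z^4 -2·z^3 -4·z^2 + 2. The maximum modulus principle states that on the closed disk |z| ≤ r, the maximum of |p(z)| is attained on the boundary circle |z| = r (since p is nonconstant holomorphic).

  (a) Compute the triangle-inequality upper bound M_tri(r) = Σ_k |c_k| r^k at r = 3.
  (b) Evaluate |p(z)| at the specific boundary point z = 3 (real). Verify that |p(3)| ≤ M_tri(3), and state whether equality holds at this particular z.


Coefficients: c_0 = 2, c_1 = 0, c_2 = -4, c_3 = -2, c_4 = -3. Radius r = 3.
Part (a). Triangle bound: M_tri(r) = Σ_k |c_k| r^k
  = |2|·3^0 + |0|·3^1 + |-4|·3^2 + |-2|·3^3 + |-3|·3^4
  = 2 + 0 + 36 + 54 + 243 = 335.
This bounds M(r) := max_{|z|=r} |p(z)| from above; equality holds iff all terms c_k z^k can be made to align in phase at a single z on |z|=r.
Part (b). At z = 3 (real, on the circle |z| = r):
  p(3) = (2)·3^0 + (0)·3^1 + (-4)·3^2 + (-2)·3^3 + (-3)·3^4 = -331.
  |p(3)| = 331.
Check: |p(3)| = 331 ≤ 335 = M_tri(3). ✓ Equality does not hold at z = 3 (the coefficients have mixed signs, so the terms do not all align in phase there).

M_tri(3) = 335; |p(3)| = 331; equality at z=3: no.


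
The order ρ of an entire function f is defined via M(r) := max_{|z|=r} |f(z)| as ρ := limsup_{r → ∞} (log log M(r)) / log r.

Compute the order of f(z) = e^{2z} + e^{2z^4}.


Each summand is entire of order 1 and 4 respectively (as in the single-exponential case). The order of a sum is at most the max of the orders, so ρ ≤ 4. For the lower bound: on |z|=r choose arg z so that 2z^4 is real positive; then |e^{2z^4}| = e^{2r^4} while |e^{2z}| ≤ e^{2r^1} = o(e^{2r^4}). So |f| ≥ e^{2r^4}(1 − o(1)) and ρ ≥ 4. Hence ρ = max(1, 4) = 4.
Therefore ρ = 4.

Order ρ = 4.


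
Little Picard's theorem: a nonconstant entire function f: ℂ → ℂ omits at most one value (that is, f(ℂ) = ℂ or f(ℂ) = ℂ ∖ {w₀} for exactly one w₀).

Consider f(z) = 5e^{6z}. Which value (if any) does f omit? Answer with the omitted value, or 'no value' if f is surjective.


Little Picard bounds the complement of f(ℂ) to at most one point.
e^{6z} is never zero on ℂ, so 5·e^{6z} takes every value in ℂ ∖ {0}. Adding 0 shifts the range to ℂ ∖ {0}. Thus f omits exactly the value 0.

Omitted value: 0.


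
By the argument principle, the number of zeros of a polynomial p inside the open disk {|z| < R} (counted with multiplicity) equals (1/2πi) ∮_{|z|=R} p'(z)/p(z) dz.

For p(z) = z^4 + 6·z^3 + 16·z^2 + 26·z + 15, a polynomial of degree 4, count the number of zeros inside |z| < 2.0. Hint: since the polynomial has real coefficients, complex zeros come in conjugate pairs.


The zeros of p are: -1, (-1 + 2i), (-1 - 2i), -3.
Their magnitudes are: 1, 2.236, 2.236, 3.
Zeros with |z| < R = 2.0: -1.
Count = 1.
By the argument principle, (1/2πi) ∮_{|z|=R} p'(z)/p(z) dz equals exactly this count.

Number of zeros inside |z| < 2.0: 1.


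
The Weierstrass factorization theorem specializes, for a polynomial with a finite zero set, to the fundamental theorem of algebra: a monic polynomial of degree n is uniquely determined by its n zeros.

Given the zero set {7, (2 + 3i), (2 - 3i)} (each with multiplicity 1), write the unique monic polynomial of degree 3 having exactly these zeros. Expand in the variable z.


The polynomial is p(z) = ∏_{α ∈ S} (z − α), where S = {7, (2 + 3i), (2 - 3i)}.
Expanding the product yields: p(z) = z^3 -11·z^2 + 41·z -91.
Note conjugate pairs combine to real quadratics: (z − (2+3i))(z − (2−3i)) = z² − 4z + 13.
The resulting polynomial has degree 3 and real coefficients as required.

p(z) = z^3 -11·z^2 + 41·z -91.


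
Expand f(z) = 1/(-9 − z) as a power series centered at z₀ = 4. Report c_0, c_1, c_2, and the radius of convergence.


Let w = z − z₀, so z = z₀ + w.
Then -9 − z = -9 − (z₀ + w) = (-9 − z₀) − w = -13 − w.
f(z) = 1/(-13 − w) = (1/(-13)) · 1/(1 − w/(-13)) = Σ_{n≥0} w^n / (-13)^(n+1).
So c_n = 1/(-13)^(n+1):
  c_0 = 1/(-13)^1 = -1/13.
  c_1 = 1/(-13)^2 = 1/169.
  c_2 = 1/(-13)^3 = -1/2197.
The series is valid for |w/d| < 1, i.e. |z − z₀| < |d|.
Radius of convergence: R = |-9 − z₀| = |-13| = 13 (distance from z₀ to the singularity z = -9).

c_0 = -1/13, c_1 = 1/169, c_2 = -1/2197; R = 13.


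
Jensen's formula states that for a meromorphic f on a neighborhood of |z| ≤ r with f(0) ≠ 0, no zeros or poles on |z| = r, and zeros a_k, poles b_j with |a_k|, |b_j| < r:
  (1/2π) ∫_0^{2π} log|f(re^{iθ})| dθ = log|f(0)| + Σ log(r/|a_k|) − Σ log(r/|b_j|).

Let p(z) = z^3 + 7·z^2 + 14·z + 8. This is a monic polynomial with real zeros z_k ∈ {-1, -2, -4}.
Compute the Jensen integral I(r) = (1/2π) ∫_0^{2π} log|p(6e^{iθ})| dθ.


Zeros: -4, -2, -1; r = 6.
Inside |z| < r: -4, -2, -1. Outside (|z| ≥ r): ∅.
p(0) = 8, so log|p(0)| = log(8) = 2.0794.
Apply Jensen: I(r) = log|p(0)| + Σ_k log(r/|z_k|), summed over zeros inside |z| < r.
  log(r/|z_k|) for z_k = -1: log(6/1) = 1.7918
  log(r/|z_k|) for z_k = -2: log(6/2) = 1.0986
  log(r/|z_k|) for z_k = -4: log(6/4) = 0.4055
Sum over inside zeros: 3.2958.
I(r) = log|p(0)| + (inside sum) = 2.0794 + 3.2958 = 5.3753.
Closed form (all zeros inside, monic): I(r) = n·log(r) = 3·log(6) = 5.3753. ✓

I(r) ≈ 5.3753.


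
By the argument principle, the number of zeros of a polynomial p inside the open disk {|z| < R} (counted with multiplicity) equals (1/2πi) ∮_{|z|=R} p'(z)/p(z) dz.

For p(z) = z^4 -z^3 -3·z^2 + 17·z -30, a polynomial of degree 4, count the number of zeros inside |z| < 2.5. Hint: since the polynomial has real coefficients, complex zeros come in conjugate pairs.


The zeros of p are: 2, (1 + 2i), (1 - 2i), -3.
Their magnitudes are: 2, 2.236, 2.236, 3.
Zeros with |z| < R = 2.5: 2, (1 + 2i), (1 - 2i).
Count = 3.
By the argument principle, (1/2πi) ∮_{|z|=R} p'(z)/p(z) dz equals exactly this count.

Number of zeros inside |z| < 2.5: 3.


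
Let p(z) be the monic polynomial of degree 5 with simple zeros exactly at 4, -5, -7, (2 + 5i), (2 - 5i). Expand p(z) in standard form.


The polynomial is p(z) = ∏_{α ∈ S} (z − α), where S = {4, -5, -7, (2 + 5i), (2 - 5i)}.
Expanding the product yields: p(z) = z^5 + 4·z^4 -16·z^3 + 144·z^2 + 183·z -4060.
Note conjugate pairs combine to real quadratics: (z − (2+5i))(z − (2−5i)) = z² − 4z + 29.
The resulting polynomial has degree 5 and real coefficients as required.

p(z) = z^5 + 4·z^4 -16·z^3 + 144·z^2 + 183·z -4060.


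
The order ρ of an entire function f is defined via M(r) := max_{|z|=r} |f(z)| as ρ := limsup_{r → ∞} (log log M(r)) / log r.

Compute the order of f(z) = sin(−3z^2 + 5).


Write sin(w) = (e^{iw} ± e^{−iw})/(2 or 2i), so |sin(w)| ≤ e^{|w|}. With w = −3z^2 + 5, |w| ≤ 3r^2 + 5 on |z|=r, giving M(r) ≤ e^{3r^2 + 5} and ρ ≤ 2. For the lower bound, choose z on |z|=r with -3z^2 purely imaginary of modulus 3r^2; then |sin(−3z^2 + 5)| grows like e^{3r^2}/2, so ρ ≥ 2. Hence ρ = 2.
Therefore ρ = 2.

Order ρ = 2.


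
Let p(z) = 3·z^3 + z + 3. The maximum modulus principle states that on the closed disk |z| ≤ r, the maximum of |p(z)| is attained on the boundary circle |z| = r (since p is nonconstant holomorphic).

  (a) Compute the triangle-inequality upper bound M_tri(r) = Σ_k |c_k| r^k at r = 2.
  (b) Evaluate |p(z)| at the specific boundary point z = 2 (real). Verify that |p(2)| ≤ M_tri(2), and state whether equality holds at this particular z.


Coefficients: c_0 = 3, c_1 = 1, c_2 = 0, c_3 = 3. Radius r = 2.
Part (a). Triangle bound: M_tri(r) = Σ_k |c_k| r^k
  = |3|·2^0 + |1|·2^1 + |0|·2^2 + |3|·2^3
  = 3 + 2 + 0 + 24 = 29.
This bounds M(r) := max_{|z|=r} |p(z)| from above; equality holds iff all terms c_k z^k can be made to align in phase at a single z on |z|=r.
Part (b). At z = 2 (real, on the circle |z| = r):
  p(2) = (3)·2^0 + (1)·2^1 + (0)·2^2 + (3)·2^3 = 29.
  |p(2)| = 29.
Since all nonzero coefficients share the same sign, |p(2)| = 29 = M_tri(2); the triangle bound is attained at z = 2, so in fact M(r) = 29.

M_tri(2) = 29; |p(2)| = 29; equality at z=2: yes.
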